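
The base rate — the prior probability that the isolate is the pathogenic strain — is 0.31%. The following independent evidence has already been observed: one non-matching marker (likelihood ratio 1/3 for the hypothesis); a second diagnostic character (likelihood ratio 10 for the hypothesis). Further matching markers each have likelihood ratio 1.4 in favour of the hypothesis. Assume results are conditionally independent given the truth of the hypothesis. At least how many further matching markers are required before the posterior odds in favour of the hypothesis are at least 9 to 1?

Prior odds = 0.0031/0.9969 = 31/9969.
Combined Bayes factor of the evidence already in hand = (1/3) × 10 = 10/3.
Odds after that evidence = (31/9969) × 10/3 = 310/29907.
Target odds = 9.
Need 1.4ⁿ ≥ 9 ÷ (310/29907) = 269163/310.
1.4²⁰ ≈836.683 falls short of 269163/310 but 1.4²¹ ≈1171.36 reaches it, so n = 21.

21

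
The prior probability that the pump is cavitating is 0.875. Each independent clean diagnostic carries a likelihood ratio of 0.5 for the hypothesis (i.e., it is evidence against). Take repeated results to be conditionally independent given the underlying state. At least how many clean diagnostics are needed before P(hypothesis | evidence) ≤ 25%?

Prior odds: 0.875 ÷ 0.125 = 7.
Likelihood ratio per clean diagnostic = 0.5.
Target odds: 0.25 ÷ 0.75 = 1/3.
Require 0.5ⁿ ≤ 1/3 ÷ 7 = 1/21.
0.5⁴ = 0.0625 is still above 1/21 but 0.5⁵ = 0.03125 is at or below it, so n = 5.

5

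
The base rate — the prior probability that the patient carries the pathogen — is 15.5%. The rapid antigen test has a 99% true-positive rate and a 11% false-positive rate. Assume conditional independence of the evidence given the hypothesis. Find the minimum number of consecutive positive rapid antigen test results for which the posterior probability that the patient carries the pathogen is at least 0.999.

4

Prior odds = 0.155/0.845 = 31/169.
Likelihood ratio of a positive result = 0.99/0.11 = 9.
Target posterior odds = 0.999/0.001 = 999.
Need (31/169) × 9ⁿ ≥ 999, i.e. 9ⁿ ≥ 168831/31.
9³ = 729 falls short of 168831/31 but 9⁴ = 6561 reaches it, so n = 4.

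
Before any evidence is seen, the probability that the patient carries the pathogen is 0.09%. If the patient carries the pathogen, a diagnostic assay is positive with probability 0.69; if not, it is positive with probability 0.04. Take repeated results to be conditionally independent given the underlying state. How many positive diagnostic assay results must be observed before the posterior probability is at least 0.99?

5

Prior odds: 0.0009 ÷ 0.9991 = 9/9991.
Likelihood ratio of a positive = 0.69/0.04 = 17.25.
Target odds: 0.99 ÷ 0.01 = 99.
Need (9/9991) × 17.25ⁿ ≥ 99, i.e. 17.25ⁿ ≥ 109901.
17.25⁴ = 22667121/256 falls short of 109901 but 17.25⁵ ≈1.52737e+06 reaches it, so n = 5.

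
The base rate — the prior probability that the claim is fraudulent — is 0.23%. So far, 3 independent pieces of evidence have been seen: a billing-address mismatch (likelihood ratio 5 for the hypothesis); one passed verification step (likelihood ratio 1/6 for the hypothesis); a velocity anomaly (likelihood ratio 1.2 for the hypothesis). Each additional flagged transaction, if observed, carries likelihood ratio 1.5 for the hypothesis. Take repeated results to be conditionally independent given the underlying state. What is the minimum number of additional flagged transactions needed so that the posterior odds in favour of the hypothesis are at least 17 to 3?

20

Prior odds = 0.0023/0.9977 = 23/9977.
Combined Bayes factor of the evidence already in hand = 5 × (1/6) × 1.2 = 1.
Odds after that evidence = (23/9977) × 1 = 23/9977.
Target odds = 17/3.
Need 1.5ⁿ ≥ 17/3 ÷ (23/9977) = 169609/69.
1.5¹⁹ ≈2216.84 falls short of 169609/69 but 1.5²⁰ ≈3325.26 reaches it, so n = 20.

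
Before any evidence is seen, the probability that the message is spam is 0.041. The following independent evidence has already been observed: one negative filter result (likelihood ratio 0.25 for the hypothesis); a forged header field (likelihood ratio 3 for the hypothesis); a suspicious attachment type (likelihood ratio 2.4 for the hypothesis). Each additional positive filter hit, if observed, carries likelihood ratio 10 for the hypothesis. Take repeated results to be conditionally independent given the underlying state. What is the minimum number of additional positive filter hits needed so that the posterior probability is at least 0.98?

Prior odds = 0.041/0.959 = 41/959.
Combined Bayes factor of the evidence already in hand = 0.25 × 3 × 2.4 = 1.8.
Odds after that evidence = (41/959) × 1.8 = 369/4795.
Target odds = 0.98/0.02 = 49.
Need 10ⁿ ≥ 49 ÷ (369/4795) = 234955/369.
10² = 100 falls short of 234955/369 but 10³ = 1000 reaches it, so n = 3.

3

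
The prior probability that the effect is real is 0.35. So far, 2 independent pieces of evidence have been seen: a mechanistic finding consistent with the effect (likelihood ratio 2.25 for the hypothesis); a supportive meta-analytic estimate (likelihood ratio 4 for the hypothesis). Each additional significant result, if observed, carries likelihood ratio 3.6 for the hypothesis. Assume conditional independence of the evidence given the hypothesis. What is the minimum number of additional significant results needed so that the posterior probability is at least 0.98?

2

Prior odds = 0.35/0.65 = 7/13.
Combined Bayes factor of the evidence already in hand = 2.25 × 4 = 9.
Odds after that evidence = (7/13) × 9 = 63/13.
Target odds = 0.98/0.02 = 49.
Need 3.6ⁿ ≥ 49 ÷ (63/13) = 91/9.
3.6¹ = 3.6 falls short of 91/9 but 3.6² = 12.96 reaches it, so n = 2.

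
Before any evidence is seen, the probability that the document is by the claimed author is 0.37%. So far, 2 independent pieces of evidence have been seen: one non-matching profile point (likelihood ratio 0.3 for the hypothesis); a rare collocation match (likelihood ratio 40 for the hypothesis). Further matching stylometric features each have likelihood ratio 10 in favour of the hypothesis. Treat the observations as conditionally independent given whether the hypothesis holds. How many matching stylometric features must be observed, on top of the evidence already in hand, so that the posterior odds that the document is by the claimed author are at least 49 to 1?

Prior odds = 0.0037/0.9963 = 37/9963.
Combined Bayes factor of the evidence already in hand = 0.3 × 40 = 12.
Odds after that evidence = (37/9963) × 12 = 148/3321.
Target odds = 49.
Need 10ⁿ ≥ 49 ÷ (148/3321) = 162729/148.
10³ = 1000 falls short of 162729/148 but 10⁴ = 10000 reaches it, so n = 4.

4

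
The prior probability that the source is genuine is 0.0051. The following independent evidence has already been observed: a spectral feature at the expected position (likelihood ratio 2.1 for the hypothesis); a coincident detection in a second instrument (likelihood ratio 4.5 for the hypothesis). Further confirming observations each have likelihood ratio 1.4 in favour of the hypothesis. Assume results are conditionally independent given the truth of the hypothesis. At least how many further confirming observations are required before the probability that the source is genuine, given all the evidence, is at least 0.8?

Prior odds = 0.0051/0.9949 = 51/9949.
Combined Bayes factor of the evidence already in hand = 2.1 × 4.5 = 9.45.
Odds after that evidence = (51/9949) × 9.45 = 9639/198980.
Target odds = 0.8/0.2 = 4.
Need 1.4ⁿ ≥ 4 ÷ (9639/198980) = 795920/9639.
1.4¹³ ≈79.3715 falls short of 795920/9639 but 1.4¹⁴ ≈111.12 reaches it, so n = 14.

14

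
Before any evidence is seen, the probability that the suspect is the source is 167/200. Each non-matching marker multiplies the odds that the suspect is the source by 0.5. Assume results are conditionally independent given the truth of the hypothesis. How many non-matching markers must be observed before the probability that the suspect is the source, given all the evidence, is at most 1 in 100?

9

Prior odds: 0.835 ÷ 0.165 = 167/33.
Likelihood ratio per non-matching marker = 0.5.
Target odds: 0.01 ÷ 0.99 = 1/99.
Require 0.5ⁿ ≤ 1/99 ÷ (167/33) = 1/501.
0.5⁸ = 0.00390625 is still above 1/501 but 0.5⁹ = 0.001953125 is at or below it, so n = 9.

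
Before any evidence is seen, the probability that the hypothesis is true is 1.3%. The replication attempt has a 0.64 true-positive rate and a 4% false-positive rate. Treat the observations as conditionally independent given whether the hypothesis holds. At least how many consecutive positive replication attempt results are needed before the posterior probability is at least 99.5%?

Prior odds: 0.013 ÷ 0.987 = 13/987.
Likelihood ratio of a positive result = 0.64/0.04 = 16.
Target odds: 0.995 ÷ 0.005 = 199.
Require 16ⁿ ≥ 199 ÷ (13/987) = 196413/13.
16³ = 4096 falls short of 196413/13 but 16⁴ = 65536 reaches it, so n = 4.

4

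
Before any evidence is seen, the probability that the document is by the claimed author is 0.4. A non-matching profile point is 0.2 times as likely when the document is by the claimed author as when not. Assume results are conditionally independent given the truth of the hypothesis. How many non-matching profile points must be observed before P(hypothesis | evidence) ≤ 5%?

2

Prior odds = 0.4/0.6 = 2/3.
Likelihood ratio per non-matching profile point = 0.2.
Target odds: 0.05 ÷ 0.95 = 1/19.
Need (2/3) × 0.2ⁿ ≤ 1/19, i.e. 0.2ⁿ ≤ 3/38.
0.2¹ = 0.2 is still above 3/38 but 0.2² = 0.04 is at or below it, so n = 2.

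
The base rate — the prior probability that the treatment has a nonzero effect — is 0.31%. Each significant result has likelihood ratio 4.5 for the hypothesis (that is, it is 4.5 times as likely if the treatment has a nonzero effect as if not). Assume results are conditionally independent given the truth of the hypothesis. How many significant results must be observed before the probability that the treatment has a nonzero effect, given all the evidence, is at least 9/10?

6

Prior odds: 0.0031 ÷ 0.9969 = 31/9969.
Likelihood ratio per significant result = 4.5.
Target posterior odds = 0.9/0.1 = 9.
Require 4.5ⁿ ≥ 9 ÷ (31/9969) = 89721/31.
4.5⁵ = 1845.28125 falls short of 89721/31 but 4.5⁶ = 8303.765625 reaches it, so n = 6.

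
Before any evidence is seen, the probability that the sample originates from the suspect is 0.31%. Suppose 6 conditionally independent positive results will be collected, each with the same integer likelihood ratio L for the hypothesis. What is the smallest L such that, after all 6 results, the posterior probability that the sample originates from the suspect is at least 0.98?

6

Prior odds = 0.0031/0.9969 = 31/9969.
Target odds = 0.98/0.02 = 49.
Need L⁶ ≥ 49 ÷ (31/9969) = 488481/31.
5⁶ = 15625 < 488481/31 ≤ 46656 = 6⁶, so L = 6.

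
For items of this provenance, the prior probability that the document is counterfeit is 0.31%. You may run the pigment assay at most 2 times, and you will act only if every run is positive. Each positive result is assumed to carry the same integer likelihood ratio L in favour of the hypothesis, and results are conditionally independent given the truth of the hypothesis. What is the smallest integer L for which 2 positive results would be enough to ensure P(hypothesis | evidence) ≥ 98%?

Prior odds = 0.0031/0.9969 = 31/9969.
Target odds = 0.98/0.02 = 49.
Need L² ≥ 49 ÷ (31/9969) = 488481/31.
125² = 15625 < 488481/31 ≤ 15876 = 126², so L = 126.

126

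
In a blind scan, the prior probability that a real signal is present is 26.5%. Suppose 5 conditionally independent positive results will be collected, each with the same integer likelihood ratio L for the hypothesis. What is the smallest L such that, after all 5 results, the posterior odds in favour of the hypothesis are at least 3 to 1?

Prior odds = 0.265/0.735 = 53/147.
Target odds = 3.
Need L⁵ ≥ 3 ÷ (53/147) = 441/53.
1⁵ = 1 < 441/53 ≤ 32 = 2⁵, so L = 2.

2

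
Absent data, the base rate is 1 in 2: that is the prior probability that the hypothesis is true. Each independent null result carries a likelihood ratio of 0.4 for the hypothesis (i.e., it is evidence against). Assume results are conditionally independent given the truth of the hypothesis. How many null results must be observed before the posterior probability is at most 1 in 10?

Prior odds = 0.5/0.5 = 1.
Likelihood ratio per null result = 0.4.
Target odds: 0.1 ÷ 0.9 = 1/9.
Need 1 × 0.4ⁿ ≤ 1/9, i.e. 0.4ⁿ ≤ 1/9.
0.4² = 0.16 is still above 1/9 but 0.4³ = 0.064 is at or below it, so n = 3.

3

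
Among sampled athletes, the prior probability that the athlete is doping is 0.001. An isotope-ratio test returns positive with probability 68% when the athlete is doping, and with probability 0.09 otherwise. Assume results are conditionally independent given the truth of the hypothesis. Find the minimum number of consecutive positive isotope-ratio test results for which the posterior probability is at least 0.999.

Prior odds: 0.001 ÷ 0.999 = 1/999.
Likelihood ratio of a positive result = 0.68/0.09 = 68/9.
Target posterior odds = 0.999/0.001 = 999.
Require (68/9)ⁿ ≥ 999 ÷ (1/999) = 998001.
(68/9)⁶ ≈186037 falls short of 998001 but (68/9)⁷ ≈1.40561e+06 reaches it, so n = 7.

7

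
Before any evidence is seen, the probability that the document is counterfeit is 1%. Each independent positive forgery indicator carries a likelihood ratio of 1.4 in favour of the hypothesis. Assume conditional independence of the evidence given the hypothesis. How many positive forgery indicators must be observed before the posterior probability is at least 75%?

Prior odds = 0.01/0.99 = 1/99.
Likelihood ratio per positive forgery indicator = 1.4.
Target posterior odds = 0.75/0.25 = 3.
Require 1.4ⁿ ≥ 3 ÷ (1/99) = 297.
1.4¹⁶ ≈217.795 falls short of 297 but 1.4¹⁷ ≈304.913 reaches it, so n = 17.

17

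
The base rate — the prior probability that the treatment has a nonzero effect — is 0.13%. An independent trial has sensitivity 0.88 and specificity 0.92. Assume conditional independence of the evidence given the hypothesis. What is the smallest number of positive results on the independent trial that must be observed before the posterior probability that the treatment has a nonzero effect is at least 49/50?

Prior odds = 0.0013/0.9987 = 13/9987.
False-positive rate = 1 − 0.92 = 0.08; likelihood ratio of a positive = 0.88/0.08 = 11.
Target odds: 0.98 ÷ 0.02 = 49.
Require 11ⁿ ≥ 49 ÷ (13/9987) = 489363/13.
11⁴ = 14641 falls short of 489363/13 but 11⁵ = 161051 reaches it, so n = 5.

5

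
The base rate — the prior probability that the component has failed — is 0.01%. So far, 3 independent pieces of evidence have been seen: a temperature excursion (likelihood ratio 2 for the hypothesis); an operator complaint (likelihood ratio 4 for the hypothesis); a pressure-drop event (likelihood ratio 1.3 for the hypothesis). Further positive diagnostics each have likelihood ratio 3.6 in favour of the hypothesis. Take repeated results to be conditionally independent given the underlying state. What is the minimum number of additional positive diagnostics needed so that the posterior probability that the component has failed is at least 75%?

Prior odds = 0.0001/0.9999 = 1/9999.
Combined Bayes factor of the evidence already in hand = 2 × 4 × 1.3 = 10.4.
Odds after that evidence = (1/9999) × 10.4 = 52/49995.
Target odds = 0.75/0.25 = 3.
Need 3.6ⁿ ≥ 3 ÷ (52/49995) = 149985/52.
3.6⁶ = 34012224/15625 falls short of 149985/52 but 3.6⁷ = 612220032/78125 reaches it, so n = 7.

7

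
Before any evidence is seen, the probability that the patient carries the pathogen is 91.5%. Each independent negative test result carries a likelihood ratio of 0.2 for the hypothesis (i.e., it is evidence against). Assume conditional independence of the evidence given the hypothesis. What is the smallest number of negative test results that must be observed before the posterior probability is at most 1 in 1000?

6

Prior odds = 0.915/0.085 = 183/17.
Likelihood ratio per negative test result = 0.2.
Target posterior odds = 0.001/0.999 = 1/999.
Require 0.2ⁿ ≤ 1/999 ÷ (183/17) = 17/182817.
0.2⁵ = 0.00032 is still above 17/182817 but 0.2⁶ = 1/15625 is at or below it, so n = 6.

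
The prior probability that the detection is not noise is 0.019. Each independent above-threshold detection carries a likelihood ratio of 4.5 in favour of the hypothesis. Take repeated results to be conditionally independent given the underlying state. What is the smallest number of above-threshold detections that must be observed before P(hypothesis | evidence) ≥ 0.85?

Prior odds: 0.019 ÷ 0.981 = 19/981.
Likelihood ratio per above-threshold detection = 4.5.
Target posterior odds = 0.85/0.15 = 17/3.
Need (19/981) × 4.5ⁿ ≥ 17/3, i.e. 4.5ⁿ ≥ 5559/19.
4.5³ = 91.125 falls short of 5559/19 but 4.5⁴ = 410.0625 reaches it, so n = 4.

4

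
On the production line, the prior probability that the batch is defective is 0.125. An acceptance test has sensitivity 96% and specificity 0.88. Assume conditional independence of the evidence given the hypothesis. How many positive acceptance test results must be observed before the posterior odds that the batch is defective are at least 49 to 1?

Prior odds: 0.125 ÷ 0.875 = 1/7.
False-positive rate = 1 − 0.88 = 0.12; likelihood ratio of a positive = 0.96/0.12 = 8.
Target odds = 49.
Need (1/7) × 8ⁿ ≥ 49, i.e. 8ⁿ ≥ 343.
8² = 64 falls short of 343 but 8³ = 512 reaches it, so n = 3.

3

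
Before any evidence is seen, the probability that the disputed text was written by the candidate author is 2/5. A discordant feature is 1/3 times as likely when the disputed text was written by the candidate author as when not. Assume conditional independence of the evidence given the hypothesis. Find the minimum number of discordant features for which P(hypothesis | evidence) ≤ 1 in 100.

4

Prior odds = 0.4/0.6 = 2/3.
Likelihood ratio per discordant feature = 1/3.
Target posterior odds = 0.01/0.99 = 1/99.
Require (1/3)ⁿ ≤ 1/99 ÷ (2/3) = 1/66.
(1/3)³ = 1/27 is still above 1/66 but (1/3)⁴ = 1/81 is at or below it, so n = 4.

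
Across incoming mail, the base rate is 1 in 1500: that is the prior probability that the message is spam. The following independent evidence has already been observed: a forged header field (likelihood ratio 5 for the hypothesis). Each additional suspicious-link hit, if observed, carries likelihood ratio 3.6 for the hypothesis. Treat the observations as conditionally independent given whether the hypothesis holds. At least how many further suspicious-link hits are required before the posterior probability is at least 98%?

8

Prior odds = (1/1500)/(1499/1500) = 1/1499.
Bayes factor of the evidence already in hand = 5.
Odds after that evidence = (1/1499) × 5 = 5/1499.
Target odds = 0.98/0.02 = 49.
Need 3.6ⁿ ≥ 49 ÷ (5/1499) = 14690.2.
3.6⁷ = 612220032/78125 falls short of 14690.2 but 3.6⁸ ≈28211.1 reaches it, so n = 8.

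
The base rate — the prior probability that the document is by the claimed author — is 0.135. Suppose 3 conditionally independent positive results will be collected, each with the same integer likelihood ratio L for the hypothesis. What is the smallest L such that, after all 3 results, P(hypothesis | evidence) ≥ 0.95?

5

Prior odds = 0.135/0.865 = 27/173.
Target odds = 0.95/0.05 = 19.
Need L³ ≥ 19 ÷ (27/173) = 3287/27.
4³ = 64 < 3287/27 ≤ 125 = 5³, so L = 5.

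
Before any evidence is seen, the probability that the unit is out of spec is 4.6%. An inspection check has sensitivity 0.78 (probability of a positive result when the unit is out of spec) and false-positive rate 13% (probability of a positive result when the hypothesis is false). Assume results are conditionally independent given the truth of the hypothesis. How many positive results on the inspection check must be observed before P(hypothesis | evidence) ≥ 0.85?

Prior odds: 0.046 ÷ 0.954 = 23/477.
Likelihood ratio of a positive result = 0.78/0.13 = 6.
Target odds: 0.85 ÷ 0.15 = 17/3.
Require 6ⁿ ≥ 17/3 ÷ (23/477) = 2703/23.
6² = 36 falls short of 2703/23 but 6³ = 216 reaches it, so n = 3.

3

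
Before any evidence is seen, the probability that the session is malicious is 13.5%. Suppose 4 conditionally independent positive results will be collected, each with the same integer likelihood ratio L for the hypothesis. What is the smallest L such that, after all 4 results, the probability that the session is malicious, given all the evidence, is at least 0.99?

6

Prior odds = 0.135/0.865 = 27/173.
Target odds = 0.99/0.01 = 99.
Need L⁴ ≥ 99 ÷ (27/173) = 1903/3.
5⁴ = 625 < 1903/3 ≤ 1296 = 6⁴, so L = 6.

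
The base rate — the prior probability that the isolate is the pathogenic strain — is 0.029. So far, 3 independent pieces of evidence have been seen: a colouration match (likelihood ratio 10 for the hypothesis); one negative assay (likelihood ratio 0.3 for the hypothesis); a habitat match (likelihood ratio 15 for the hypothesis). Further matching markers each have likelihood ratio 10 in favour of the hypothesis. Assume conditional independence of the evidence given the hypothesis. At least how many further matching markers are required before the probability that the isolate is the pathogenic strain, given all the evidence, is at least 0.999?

Prior odds = 0.029/0.971 = 29/971.
Combined Bayes factor of the evidence already in hand = 10 × 0.3 × 15 = 45.
Odds after that evidence = (29/971) × 45 = 1305/971.
Target odds = 0.999/0.001 = 999.
Need 10ⁿ ≥ 999 ÷ (1305/971) = 107781/145.
10² = 100 falls short of 107781/145 but 10³ = 1000 reaches it, so n = 3.

3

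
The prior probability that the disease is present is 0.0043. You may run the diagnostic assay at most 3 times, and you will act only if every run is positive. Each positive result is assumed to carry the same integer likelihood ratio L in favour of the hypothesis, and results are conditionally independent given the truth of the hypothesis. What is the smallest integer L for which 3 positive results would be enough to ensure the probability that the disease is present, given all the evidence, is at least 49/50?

23

Prior odds = 0.0043/0.9957 = 43/9957.
Target odds = 0.98/0.02 = 49.
Need L³ ≥ 49 ÷ (43/9957) = 487893/43.
22³ = 10648 < 487893/43 ≤ 12167 = 23³, so L = 23.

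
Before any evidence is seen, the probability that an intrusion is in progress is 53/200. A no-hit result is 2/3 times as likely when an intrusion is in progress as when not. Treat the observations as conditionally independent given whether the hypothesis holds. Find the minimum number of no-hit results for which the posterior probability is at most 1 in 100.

Prior odds = 0.265/0.735 = 53/147.
Likelihood ratio per no-hit result = 2/3.
Target odds: 0.01 ÷ 0.99 = 1/99.
Require (2/3)ⁿ ≤ 1/99 ÷ (53/147) = 49/1749.
(2/3)⁸ = 256/6561 is still above 49/1749 but (2/3)⁹ = 512/19683 is at or below it, so n = 9.

9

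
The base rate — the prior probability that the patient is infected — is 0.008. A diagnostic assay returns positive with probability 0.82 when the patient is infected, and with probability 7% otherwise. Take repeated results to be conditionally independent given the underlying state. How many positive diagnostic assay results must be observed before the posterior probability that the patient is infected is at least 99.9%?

Prior odds: 0.008 ÷ 0.992 = 1/124.
Likelihood ratio of a positive result = 0.82/0.07 = 82/7.
Target posterior odds = 0.999/0.001 = 999.
Require (82/7)ⁿ ≥ 999 ÷ (1/124) = 123876.
(82/7)⁴ = 45212176/2401 falls short of 123876 but (82/7)⁵ ≈220587 reaches it, so n = 5.

5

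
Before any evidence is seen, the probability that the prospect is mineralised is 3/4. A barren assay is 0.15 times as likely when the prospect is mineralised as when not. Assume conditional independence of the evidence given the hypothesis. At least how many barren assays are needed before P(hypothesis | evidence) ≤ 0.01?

4

Prior odds = 0.75/0.25 = 3.
Likelihood ratio per barren assay = 0.15.
Target posterior odds = 0.01/0.99 = 1/99.
Need 3 × 0.15ⁿ ≤ 1/99, i.e. 0.15ⁿ ≤ 1/297.
0.15³ = 0.003375 is still above 1/297 but 0.15⁴ = 81/160000 is at or below it, so n = 4.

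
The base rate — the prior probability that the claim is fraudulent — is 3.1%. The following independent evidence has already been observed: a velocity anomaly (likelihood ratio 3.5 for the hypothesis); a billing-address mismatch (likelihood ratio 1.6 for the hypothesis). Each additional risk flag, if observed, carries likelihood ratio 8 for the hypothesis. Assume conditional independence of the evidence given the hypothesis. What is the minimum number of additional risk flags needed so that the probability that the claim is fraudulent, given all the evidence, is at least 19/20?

Prior odds = 0.031/0.969 = 31/969.
Combined Bayes factor of the evidence already in hand = 3.5 × 1.6 = 5.6.
Odds after that evidence = (31/969) × 5.6 = 868/4845.
Target odds = 0.95/0.05 = 19.
Need 8ⁿ ≥ 19 ÷ (868/4845) = 92055/868.
8² = 64 falls short of 92055/868 but 8³ = 512 reaches it, so n = 3.

3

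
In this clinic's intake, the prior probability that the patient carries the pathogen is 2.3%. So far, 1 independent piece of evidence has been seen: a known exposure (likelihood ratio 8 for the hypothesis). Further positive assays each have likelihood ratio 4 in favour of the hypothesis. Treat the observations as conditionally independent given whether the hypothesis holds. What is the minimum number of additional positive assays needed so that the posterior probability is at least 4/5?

3

Prior odds = 0.023/0.977 = 23/977.
Bayes factor of the evidence already in hand = 8.
Odds after that evidence = (23/977) × 8 = 184/977.
Target odds = 0.8/0.2 = 4.
Need 4ⁿ ≥ 4 ÷ (184/977) = 977/46.
4² = 16 falls short of 977/46 but 4³ = 64 reaches it, so n = 3.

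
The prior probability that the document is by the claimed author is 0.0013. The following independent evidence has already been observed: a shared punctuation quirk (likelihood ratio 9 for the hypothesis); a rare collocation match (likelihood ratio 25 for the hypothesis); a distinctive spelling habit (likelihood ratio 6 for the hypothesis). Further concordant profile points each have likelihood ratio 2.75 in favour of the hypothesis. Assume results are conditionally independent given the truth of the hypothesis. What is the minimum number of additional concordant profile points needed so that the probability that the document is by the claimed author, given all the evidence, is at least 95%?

3

Prior odds = 0.0013/0.9987 = 13/9987.
Combined Bayes factor of the evidence already in hand = 9 × 25 × 6 = 1350.
Odds after that evidence = (13/9987) × 1350 = 5850/3329.
Target odds = 0.95/0.05 = 19.
Need 2.75ⁿ ≥ 19 ÷ (5850/3329) = 63251/5850.
2.75² = 7.5625 falls short of 63251/5850 but 2.75³ = 20.796875 reaches it, so n = 3.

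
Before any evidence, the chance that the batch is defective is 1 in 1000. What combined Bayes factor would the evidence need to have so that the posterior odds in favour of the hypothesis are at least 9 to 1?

8991

Prior odds = 0.001/0.999 = 1/999.
Target odds = 9.
Required Bayes factor = 9 ÷ (1/999) = 8991.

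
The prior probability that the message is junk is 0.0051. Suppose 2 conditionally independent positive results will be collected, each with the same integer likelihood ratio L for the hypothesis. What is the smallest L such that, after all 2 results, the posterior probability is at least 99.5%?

Prior odds = 0.0051/0.9949 = 51/9949.
Target odds = 0.995/0.005 = 199.
Need L² ≥ 199 ÷ (51/9949) = 1979851/51.
197² = 38809 < 1979851/51 ≤ 39204 = 198², so L = 198.

198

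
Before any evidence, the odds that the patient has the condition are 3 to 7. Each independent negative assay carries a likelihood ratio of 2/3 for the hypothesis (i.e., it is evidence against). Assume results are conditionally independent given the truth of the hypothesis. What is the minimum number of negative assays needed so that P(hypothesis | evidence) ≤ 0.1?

Prior odds = 3/7.
Likelihood ratio per negative assay = 2/3.
Target odds: 0.1 ÷ 0.9 = 1/9.
Require (2/3)ⁿ ≤ 1/9 ÷ (3/7) = 7/27.
(2/3)³ = 8/27 is still above 7/27 but (2/3)⁴ = 16/81 is at or below it, so n = 4.

4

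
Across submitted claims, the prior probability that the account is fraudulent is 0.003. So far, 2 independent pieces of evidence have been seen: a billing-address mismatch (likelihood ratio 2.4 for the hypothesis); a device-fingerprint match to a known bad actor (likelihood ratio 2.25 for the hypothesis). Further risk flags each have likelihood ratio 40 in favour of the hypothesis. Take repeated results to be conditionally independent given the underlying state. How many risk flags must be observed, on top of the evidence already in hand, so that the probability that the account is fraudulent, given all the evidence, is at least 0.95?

2

Prior odds = 0.003/0.997 = 3/997.
Combined Bayes factor of the evidence already in hand = 2.4 × 2.25 = 5.4.
Odds after that evidence = (3/997) × 5.4 = 81/4985.
Target odds = 0.95/0.05 = 19.
Need 40ⁿ ≥ 19 ÷ (81/4985) = 94715/81.
40¹ = 40 falls short of 94715/81 but 40² = 1600 reaches it, so n = 2.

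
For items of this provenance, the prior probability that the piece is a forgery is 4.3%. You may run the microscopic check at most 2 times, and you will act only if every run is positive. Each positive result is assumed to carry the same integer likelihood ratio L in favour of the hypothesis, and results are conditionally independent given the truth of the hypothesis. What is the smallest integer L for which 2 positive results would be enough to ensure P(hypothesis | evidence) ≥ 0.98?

34

Prior odds = 0.043/0.957 = 43/957.
Target odds = 0.98/0.02 = 49.
Need L² ≥ 49 ÷ (43/957) = 46893/43.
33² = 1089 < 46893/43 ≤ 1156 = 34², so L = 34.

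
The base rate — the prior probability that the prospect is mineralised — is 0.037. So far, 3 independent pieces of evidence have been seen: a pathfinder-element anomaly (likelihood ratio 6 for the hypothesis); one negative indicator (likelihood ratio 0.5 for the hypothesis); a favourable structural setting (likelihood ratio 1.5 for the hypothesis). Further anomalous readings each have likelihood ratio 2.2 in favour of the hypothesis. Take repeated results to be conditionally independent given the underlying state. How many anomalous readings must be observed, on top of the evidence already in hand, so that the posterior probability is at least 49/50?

8

Prior odds = 0.037/0.963 = 37/963.
Combined Bayes factor of the evidence already in hand = 6 × 0.5 × 1.5 = 4.5.
Odds after that evidence = (37/963) × 4.5 = 37/214.
Target odds = 0.98/0.02 = 49.
Need 2.2ⁿ ≥ 49 ÷ (37/214) = 10486/37.
2.2⁷ = 19487171/78125 falls short of 10486/37 but 2.2⁸ = 214358881/390625 reaches it, so n = 8.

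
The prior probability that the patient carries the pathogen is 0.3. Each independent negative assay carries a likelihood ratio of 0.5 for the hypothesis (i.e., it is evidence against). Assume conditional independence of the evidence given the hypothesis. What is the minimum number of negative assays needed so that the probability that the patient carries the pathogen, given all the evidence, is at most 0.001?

9

Prior odds = 0.3/0.7 = 3/7.
Likelihood ratio per negative assay = 0.5.
Target odds: 0.001 ÷ 0.999 = 1/999.
Require 0.5ⁿ ≤ 1/999 ÷ (3/7) = 7/2997.
0.5⁸ = 0.00390625 is still above 7/2997 but 0.5⁹ = 0.001953125 is at or below it, so n = 9.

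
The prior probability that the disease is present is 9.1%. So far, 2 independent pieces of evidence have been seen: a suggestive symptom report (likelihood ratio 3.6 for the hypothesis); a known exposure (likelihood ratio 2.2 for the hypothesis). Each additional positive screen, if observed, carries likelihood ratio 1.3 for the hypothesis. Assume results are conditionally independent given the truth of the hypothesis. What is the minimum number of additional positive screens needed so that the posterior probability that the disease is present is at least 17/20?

Prior odds = 0.091/0.909 = 91/909.
Combined Bayes factor of the evidence already in hand = 3.6 × 2.2 = 7.92.
Odds after that evidence = (91/909) × 7.92 = 2002/2525.
Target odds = 0.85/0.15 = 17/3.
Need 1.3ⁿ ≥ 17/3 ÷ (2002/2525) = 42925/6006.
1.3⁷ = 62748517/10000000 falls short of 42925/6006 but 1.3⁸ = 815730721/100000000 reaches it, so n = 8.

8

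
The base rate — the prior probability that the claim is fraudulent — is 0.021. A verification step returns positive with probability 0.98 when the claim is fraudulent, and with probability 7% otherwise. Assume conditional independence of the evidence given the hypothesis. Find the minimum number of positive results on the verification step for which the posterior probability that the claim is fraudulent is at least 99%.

4

Prior odds = 0.021/0.979 = 21/979.
Likelihood ratio of a positive result = 0.98/0.07 = 14.
Target odds: 0.99 ÷ 0.01 = 99.
Require 14ⁿ ≥ 99 ÷ (21/979) = 32307/7.
14³ = 2744 falls short of 32307/7 but 14⁴ = 38416 reaches it, so n = 4.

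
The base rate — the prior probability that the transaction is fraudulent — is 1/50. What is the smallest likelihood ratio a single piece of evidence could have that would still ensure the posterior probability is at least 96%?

Prior odds = 0.02/0.98 = 1/49.
Target odds = 0.96/0.04 = 24.
Required Bayes factor = 24 ÷ (1/49) = 1176.

1176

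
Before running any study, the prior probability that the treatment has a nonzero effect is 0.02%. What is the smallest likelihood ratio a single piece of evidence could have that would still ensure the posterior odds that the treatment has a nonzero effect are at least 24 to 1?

Prior odds = 0.0002/0.9998 = 1/4999.
Target odds = 24.
Required Bayes factor = 24 ÷ (1/4999) = 119976.

119976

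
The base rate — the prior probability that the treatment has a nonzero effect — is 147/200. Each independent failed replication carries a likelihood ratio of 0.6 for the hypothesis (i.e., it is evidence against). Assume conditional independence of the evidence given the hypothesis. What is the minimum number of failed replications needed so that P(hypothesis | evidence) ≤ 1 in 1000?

Prior odds = 0.735/0.265 = 147/53.
Likelihood ratio per failed replication = 0.6.
Target posterior odds = 0.001/0.999 = 1/999.
Require 0.6ⁿ ≤ 1/999 ÷ (147/53) = 53/146853.
0.6¹⁵ ≈0.000470185 is still above 53/146853 but 0.6¹⁶ ≈0.000282111 is at or below it, so n = 16.

16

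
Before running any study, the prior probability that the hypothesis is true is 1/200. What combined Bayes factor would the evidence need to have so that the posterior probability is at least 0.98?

Prior odds = 0.005/0.995 = 1/199.
Target odds = 0.98/0.02 = 49.
Required Bayes factor = 49 ÷ (1/199) = 9751.

9751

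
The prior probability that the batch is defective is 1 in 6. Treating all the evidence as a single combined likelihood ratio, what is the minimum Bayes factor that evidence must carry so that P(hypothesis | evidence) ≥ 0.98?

Prior odds = (1/6)/(5/6) = 0.2.
Target odds = 0.98/0.02 = 49.
Required Bayes factor = 49 ÷ 0.2 = 245.

245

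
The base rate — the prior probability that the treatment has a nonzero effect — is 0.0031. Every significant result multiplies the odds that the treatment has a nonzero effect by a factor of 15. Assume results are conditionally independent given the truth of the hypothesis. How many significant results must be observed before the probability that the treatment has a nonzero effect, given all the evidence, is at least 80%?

3

Prior odds = 0.0031/0.9969 = 31/9969.
Likelihood ratio per significant result = 15.
Target posterior odds = 0.8/0.2 = 4.
Need (31/9969) × 15ⁿ ≥ 4, i.e. 15ⁿ ≥ 39876/31.
15² = 225 falls short of 39876/31 but 15³ = 3375 reaches it, so n = 3.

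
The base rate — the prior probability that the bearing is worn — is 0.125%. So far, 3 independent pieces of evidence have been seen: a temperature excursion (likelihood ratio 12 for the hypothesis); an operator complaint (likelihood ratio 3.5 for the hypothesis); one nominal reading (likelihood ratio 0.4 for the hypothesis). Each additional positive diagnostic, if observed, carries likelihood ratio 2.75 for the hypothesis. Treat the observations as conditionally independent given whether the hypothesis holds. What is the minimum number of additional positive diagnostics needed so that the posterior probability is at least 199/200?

Prior odds = 0.00125/0.99875 = 1/799.
Combined Bayes factor of the evidence already in hand = 12 × 3.5 × 0.4 = 16.8.
Odds after that evidence = (1/799) × 16.8 = 84/3995.
Target odds = 0.995/0.005 = 199.
Need 2.75ⁿ ≥ 199 ÷ (84/3995) = 795005/84.
2.75⁹ ≈8994.86 falls short of 795005/84 but 2.75¹⁰ ≈24735.9 reaches it, so n = 10.

10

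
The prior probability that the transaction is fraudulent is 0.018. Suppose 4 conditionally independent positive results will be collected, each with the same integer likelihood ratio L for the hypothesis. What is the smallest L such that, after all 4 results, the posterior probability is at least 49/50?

8

Prior odds = 0.018/0.982 = 9/491.
Target odds = 0.98/0.02 = 49.
Need L⁴ ≥ 49 ÷ (9/491) = 24059/9.
7⁴ = 2401 < 24059/9 ≤ 4096 = 8⁴, so L = 8.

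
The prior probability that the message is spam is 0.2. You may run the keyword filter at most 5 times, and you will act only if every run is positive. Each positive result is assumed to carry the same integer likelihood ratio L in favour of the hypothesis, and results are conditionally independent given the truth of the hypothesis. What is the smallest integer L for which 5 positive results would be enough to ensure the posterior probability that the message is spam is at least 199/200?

Prior odds = 0.2/0.8 = 0.25.
Target odds = 0.995/0.005 = 199.
Need L⁵ ≥ 199 ÷ 0.25 = 796.
3⁵ = 243 < 796 ≤ 1024 = 4⁵, so L = 4.

4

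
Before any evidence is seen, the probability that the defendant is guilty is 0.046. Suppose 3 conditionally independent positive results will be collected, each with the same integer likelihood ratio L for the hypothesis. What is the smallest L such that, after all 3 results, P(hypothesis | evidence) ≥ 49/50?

Prior odds = 0.046/0.954 = 23/477.
Target odds = 0.98/0.02 = 49.
Need L³ ≥ 49 ÷ (23/477) = 23373/23.
10³ = 1000 < 23373/23 ≤ 1331 = 11³, so L = 11.

11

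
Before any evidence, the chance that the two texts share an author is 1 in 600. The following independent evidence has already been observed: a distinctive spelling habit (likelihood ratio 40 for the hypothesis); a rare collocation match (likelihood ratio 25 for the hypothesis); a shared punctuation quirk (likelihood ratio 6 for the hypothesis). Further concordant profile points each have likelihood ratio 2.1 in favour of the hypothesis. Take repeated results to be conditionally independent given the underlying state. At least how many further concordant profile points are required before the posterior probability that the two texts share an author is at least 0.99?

4

Prior odds = (1/600)/(599/600) = 1/599.
Combined Bayes factor of the evidence already in hand = 40 × 25 × 6 = 6000.
Odds after that evidence = (1/599) × 6000 = 6000/599.
Target odds = 0.99/0.01 = 99.
Need 2.1ⁿ ≥ 99 ÷ (6000/599) = 9.8835.
2.1³ = 9.261 falls short of 9.8835 but 2.1⁴ = 19.4481 reaches it, so n = 4.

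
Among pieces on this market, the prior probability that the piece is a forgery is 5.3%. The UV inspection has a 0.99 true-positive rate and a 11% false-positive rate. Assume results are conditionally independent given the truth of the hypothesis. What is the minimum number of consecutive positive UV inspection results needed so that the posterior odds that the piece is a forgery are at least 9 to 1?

Prior odds: 0.053 ÷ 0.947 = 53/947.
Likelihood ratio of a positive result = 0.99/0.11 = 9.
Target odds = 9.
Need (53/947) × 9ⁿ ≥ 9, i.e. 9ⁿ ≥ 8523/53.
9² = 81 falls short of 8523/53 but 9³ = 729 reaches it, so n = 3.

3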